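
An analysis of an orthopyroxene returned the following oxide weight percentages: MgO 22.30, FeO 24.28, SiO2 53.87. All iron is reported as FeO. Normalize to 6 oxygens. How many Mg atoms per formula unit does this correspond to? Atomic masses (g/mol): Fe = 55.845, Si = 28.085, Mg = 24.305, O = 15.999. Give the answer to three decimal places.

1.237 Mg apfu

MgO (M=40.304): mol = 0.55329; Mg = 0.55329, O = 0.55329.
FeO (M=71.844): mol = 0.33795; Fe = 0.33795, O = 0.33795.
SiO2 (M=60.083): mol = 0.89659; Si = 0.89659, O = 1.79318.
ΣO = 2.68442; factor = 6/ΣO = 2.23512.
Mg apfu = 0.55329 × 2.23512 = 1.237.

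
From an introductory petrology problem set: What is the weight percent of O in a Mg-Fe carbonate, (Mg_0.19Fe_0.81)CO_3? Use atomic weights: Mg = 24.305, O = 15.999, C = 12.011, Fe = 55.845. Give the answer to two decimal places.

Molar mass of (Mg_0.19Fe_0.81)CO_3: 0.19·24.305 + 0.81·55.845 + 1·12.011 + 3·15.999 = 109.860 g/mol.
Mass of O per formula unit: 3 × 15.999 = 47.997 g.
Weight fraction O = 47.997 / 109.860 = 0.4369.

43.69 weight percent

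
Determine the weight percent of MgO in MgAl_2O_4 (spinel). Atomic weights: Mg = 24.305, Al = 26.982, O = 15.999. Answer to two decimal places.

Formula mass = 142.265 g/mol.
1 Mg → 1.0000 mol MgO per formula unit; M(MgO) = 40.304, so MgO mass = 40.304 g.
40.304/142.265 × 100 = 28.33 wt%.

28.33 wt%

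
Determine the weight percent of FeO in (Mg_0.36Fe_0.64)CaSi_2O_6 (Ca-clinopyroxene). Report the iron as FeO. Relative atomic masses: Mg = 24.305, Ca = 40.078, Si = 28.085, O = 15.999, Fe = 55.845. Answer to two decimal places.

M((Mg_0.36Fe_0.64)CaSi_2O_6) = 236.733 g/mol; M(FeO) = 71.844 g/mol.
Moles FeO per formula unit = 0.64 Fe ÷ 1 = 0.6400.
FeO fraction = (0.6400 × 71.844) / 236.733 = 45.980/236.733 = 0.1942.

19.42 wt%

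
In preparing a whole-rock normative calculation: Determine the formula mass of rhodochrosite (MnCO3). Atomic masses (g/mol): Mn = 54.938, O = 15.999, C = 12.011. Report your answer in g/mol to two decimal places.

M = 1·54.938 + 1·12.011 + 3·15.999

114.95 g/mol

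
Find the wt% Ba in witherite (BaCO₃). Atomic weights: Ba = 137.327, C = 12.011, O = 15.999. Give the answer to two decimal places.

Formula mass = 1×137.327 + 1×12.011 + 3×15.999 = 197.335 g/mol, of which 137.327 g is Ba.
So Ba makes up 137.327/197.335 = 0.6959 of the mass, i.e. 69.59%.

69.59 mass %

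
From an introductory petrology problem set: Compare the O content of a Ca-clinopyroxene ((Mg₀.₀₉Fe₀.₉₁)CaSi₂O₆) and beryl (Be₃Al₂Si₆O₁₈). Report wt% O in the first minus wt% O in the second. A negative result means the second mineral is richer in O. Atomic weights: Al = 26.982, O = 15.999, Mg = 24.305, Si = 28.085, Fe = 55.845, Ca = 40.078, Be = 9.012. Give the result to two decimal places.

M((Mg₀.₀₉Fe₀.₉₁)CaSi₂O₆) = 245.248 g/mol, so wt% O = 95.994/245.248 × 100 = 39.14%.
M(Be₃Al₂Si₆O₁₈) = 537.492 g/mol, so wt% O = 287.982/537.492 × 100 = 53.58%.
39.14 − 53.58 = -14.44 pp.

-14.44 percentage points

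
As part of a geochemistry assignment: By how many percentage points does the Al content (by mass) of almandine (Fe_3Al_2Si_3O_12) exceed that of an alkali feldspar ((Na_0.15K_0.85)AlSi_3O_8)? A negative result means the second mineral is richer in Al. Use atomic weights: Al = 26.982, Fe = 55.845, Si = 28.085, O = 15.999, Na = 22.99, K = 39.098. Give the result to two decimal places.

1.06 percentage points

Al in Fe_3Al_2Si_3O_12: molar mass 497.742 g/mol; 2×26.982 = 53.964 g → 10.84 wt%.
Al in (Na_0.15K_0.85)AlSi_3O_8: molar mass 275.911 g/mol; 1×26.982 = 26.982 g → 9.78 wt%.
Difference = 10.84 − 9.78 = 1.06 percentage points.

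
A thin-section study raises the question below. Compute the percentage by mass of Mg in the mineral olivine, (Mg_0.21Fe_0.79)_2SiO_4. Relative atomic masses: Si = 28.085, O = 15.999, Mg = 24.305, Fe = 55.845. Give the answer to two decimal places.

Formula mass = 0.42*24.305 + 1.58*55.845 + 1*28.085 + 4*15.999 = 190.524 g/mol, of which 10.208 g is Mg.
So Mg makes up 10.208/190.524 = 0.0536 of the mass, i.e. 5.36%.

5.36 wt%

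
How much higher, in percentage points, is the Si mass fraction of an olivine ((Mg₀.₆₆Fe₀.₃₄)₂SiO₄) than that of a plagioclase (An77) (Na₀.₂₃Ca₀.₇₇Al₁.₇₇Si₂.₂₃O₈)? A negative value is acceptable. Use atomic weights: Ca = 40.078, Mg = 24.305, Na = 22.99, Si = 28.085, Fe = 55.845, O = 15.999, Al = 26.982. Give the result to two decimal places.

-5.49 percentage points

M((Mg₀.₆₆Fe₀.₃₄)₂SiO₄) = 162.138 g/mol, so wt% Si = 28.085/162.138 × 100 = 17.32%.
M(Na₀.₂₃Ca₀.₇₇Al₁.₇₇Si₂.₂₃O₈) = 274.527 g/mol, so wt% Si = 62.630/274.527 × 100 = 22.81%.
17.32 − 22.81 = -5.49 pp.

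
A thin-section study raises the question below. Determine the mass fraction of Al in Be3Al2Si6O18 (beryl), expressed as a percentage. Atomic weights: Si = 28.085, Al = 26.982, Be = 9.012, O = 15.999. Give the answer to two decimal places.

10.04 weight percent

Molar mass of Be3Al2Si6O18: 3·9.012 + 2·26.982 + 6·28.085 + 18·15.999 = 537.492 g/mol.
Mass of Al per formula unit: 2 × 26.982 = 53.964 g.
Weight fraction Al = 53.964 / 537.492 = 0.1004.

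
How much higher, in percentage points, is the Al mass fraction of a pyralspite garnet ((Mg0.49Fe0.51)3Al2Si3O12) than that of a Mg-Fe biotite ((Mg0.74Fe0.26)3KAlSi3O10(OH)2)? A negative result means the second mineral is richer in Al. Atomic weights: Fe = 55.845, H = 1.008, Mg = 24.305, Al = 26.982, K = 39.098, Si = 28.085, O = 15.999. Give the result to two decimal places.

Al in (Mg0.49Fe0.51)3Al2Si3O12: molar mass 451.378 g/mol; 2×26.982 = 53.964 g → 11.96 wt%.
Al in (Mg0.74Fe0.26)3KAlSi3O10(OH)2: molar mass 441.855 g/mol; 1×26.982 = 26.982 g → 6.11 wt%.
Difference = 11.96 − 6.11 = 5.85 percentage points.

5.85 percentage points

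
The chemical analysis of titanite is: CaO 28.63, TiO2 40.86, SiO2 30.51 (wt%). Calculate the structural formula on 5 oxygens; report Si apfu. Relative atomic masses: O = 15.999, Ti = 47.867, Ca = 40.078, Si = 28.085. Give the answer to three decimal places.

0.996 Si apfu

CaO (M=56.077): mol = 0.51055; Ca = 0.51055, O = 0.51055.
TiO2 (M=79.865): mol = 0.51161; Ti = 0.51161, O = 1.02322.
SiO2 (M=60.083): mol = 0.50780; Si = 0.50780, O = 1.01560.
ΣO = 2.54937; factor = 5/ΣO = 1.96127.
Si apfu = 0.50780 × 1.96127 = 0.996.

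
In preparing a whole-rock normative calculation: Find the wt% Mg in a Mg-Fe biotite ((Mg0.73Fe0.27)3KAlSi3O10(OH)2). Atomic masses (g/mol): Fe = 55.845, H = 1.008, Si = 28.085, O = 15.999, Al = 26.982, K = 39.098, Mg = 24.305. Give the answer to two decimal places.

12.02 wt%

Molar mass of (Mg0.73Fe0.27)3KAlSi3O10(OH)2: 2.19·24.305 + 0.81·55.845 + 1·39.098 + 1·26.982 + 3·28.085 + 12·15.999 + 2·1.008 = 442.801 g/mol.
Mass of Mg per formula unit: 2.19 × 24.305 = 53.228 g.
Weight fraction Mg = 53.228 / 442.801 = 0.1202.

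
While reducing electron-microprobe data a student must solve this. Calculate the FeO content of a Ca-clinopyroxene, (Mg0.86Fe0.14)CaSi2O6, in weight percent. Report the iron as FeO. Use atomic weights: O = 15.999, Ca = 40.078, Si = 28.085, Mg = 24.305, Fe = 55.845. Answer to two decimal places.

M((Mg0.86Fe0.14)CaSi2O6) = 220.963 g/mol; M(FeO) = 71.844 g/mol.
Moles FeO per formula unit = 0.14 Fe ÷ 1 = 0.1400.
FeO fraction = (0.1400 × 71.844) / 220.963 = 10.058/220.963 = 0.0455.

4.55 wt%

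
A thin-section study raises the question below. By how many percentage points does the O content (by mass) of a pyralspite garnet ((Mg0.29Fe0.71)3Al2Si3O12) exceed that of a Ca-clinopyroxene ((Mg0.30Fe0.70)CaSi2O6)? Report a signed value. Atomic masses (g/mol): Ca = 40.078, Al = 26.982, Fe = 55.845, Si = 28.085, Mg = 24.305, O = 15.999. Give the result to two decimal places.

First mineral: 191.988 g O in 470.302 g formula = 40.82 wt% O.
Second mineral: 95.994 g O in 238.625 g formula = 40.23 wt% O.
40.82% − 40.23% gives a difference of 0.59 percentage points.

0.59 percentage points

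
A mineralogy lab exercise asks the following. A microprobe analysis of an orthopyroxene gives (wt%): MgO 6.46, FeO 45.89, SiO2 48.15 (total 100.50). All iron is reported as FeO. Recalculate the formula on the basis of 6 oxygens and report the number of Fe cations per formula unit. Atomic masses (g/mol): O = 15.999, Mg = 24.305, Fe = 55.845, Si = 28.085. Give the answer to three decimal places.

6.46 wt% MgO ÷ 40.304 g/mol = 0.16028 mol, giving 0.16028 Mg and 0.16028 O.
45.89 wt% FeO ÷ 71.844 g/mol = 0.63875 mol, giving 0.63875 Fe and 0.63875 O.
48.15 wt% SiO2 ÷ 60.083 g/mol = 0.80139 mol, giving 0.80139 Si and 1.60278 O.
Oxygen sums to 2.40181; scaling by 6/2.40181 = 2.49812 puts the formula on 6 O.
Fe: 0.63875 × 2.49812 = 1.596 atoms per formula unit.

1.596 Fe apfu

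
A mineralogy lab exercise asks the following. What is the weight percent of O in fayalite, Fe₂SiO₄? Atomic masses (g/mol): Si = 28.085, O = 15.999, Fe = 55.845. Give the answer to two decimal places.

Formula mass = 2×55.845 + 1×28.085 + 4×15.999 = 203.771 g/mol, of which 63.996 g is O.
So O makes up 63.996/203.771 = 0.3141 of the mass, i.e. 31.41%.

31.41 weight percent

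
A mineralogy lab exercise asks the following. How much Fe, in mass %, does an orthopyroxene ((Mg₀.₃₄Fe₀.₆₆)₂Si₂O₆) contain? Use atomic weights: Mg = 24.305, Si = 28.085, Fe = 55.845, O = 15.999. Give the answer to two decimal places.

30.41 mass %

Formula mass = 0.68*24.305 + 1.32*55.845 + 2*28.085 + 6*15.999 = 242.407 g/mol, of which 73.715 g is Fe.
So Fe makes up 73.715/242.407 = 0.3041 of the mass, i.e. 30.41%.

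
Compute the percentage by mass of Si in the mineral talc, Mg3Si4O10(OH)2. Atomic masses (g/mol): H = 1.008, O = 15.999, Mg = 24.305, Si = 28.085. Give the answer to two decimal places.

Formula mass = 3*24.305 + 4*28.085 + 12*15.999 + 2*1.008 = 379.259 g/mol, of which 112.340 g is Si.
So Si makes up 112.340/379.259 = 0.2962 of the mass, i.e. 29.62%.

29.62 mass %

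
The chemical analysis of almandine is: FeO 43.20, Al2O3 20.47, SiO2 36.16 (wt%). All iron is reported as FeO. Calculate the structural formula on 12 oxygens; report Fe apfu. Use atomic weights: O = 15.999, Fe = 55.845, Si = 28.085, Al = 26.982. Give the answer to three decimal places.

FeO: 43.20/71.844 = 0.60130 mol → 0.60130 mol Fe, 0.60130 mol O.
Al2O3: 20.47/101.961 = 0.20076 mol → 0.40152 mol Al, 0.60228 mol O.
SiO2: 36.16/60.083 = 0.60183 mol → 0.60183 mol Si, 1.20366 mol O.
Total oxygen = 2.40724 mol. Normalization factor = 12/2.40724 = 4.98496.
Fe per 12 O = 0.60130 × 4.98496 = 2.997.

2.997 Fe apfu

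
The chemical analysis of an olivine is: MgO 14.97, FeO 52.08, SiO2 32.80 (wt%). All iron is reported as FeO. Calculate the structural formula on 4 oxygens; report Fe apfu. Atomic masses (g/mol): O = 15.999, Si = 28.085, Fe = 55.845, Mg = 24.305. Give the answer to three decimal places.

14.97 wt% MgO ÷ 40.304 g/mol = 0.37143 mol, giving 0.37143 Mg and 0.37143 O.
52.08 wt% FeO ÷ 71.844 g/mol = 0.72490 mol, giving 0.72490 Fe and 0.72490 O.
32.80 wt% SiO2 ÷ 60.083 g/mol = 0.54591 mol, giving 0.54591 Si and 1.09182 O.
Oxygen sums to 2.18815; scaling by 4/2.18815 = 1.82803 puts the formula on 4 O.
Fe: 0.72490 × 1.82803 = 1.325 atoms per formula unit.

1.325 Fe apfu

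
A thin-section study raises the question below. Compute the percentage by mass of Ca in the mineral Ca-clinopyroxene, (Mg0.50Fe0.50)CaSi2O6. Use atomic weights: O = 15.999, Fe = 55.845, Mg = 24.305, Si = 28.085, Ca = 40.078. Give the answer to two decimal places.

Molar mass of (Mg0.50Fe0.50)CaSi2O6: 0.50×24.305 + 0.50×55.845 + 1×40.078 + 2×28.085 + 6×15.999 = 232.317 g/mol.
Mass of Ca per formula unit: 1 × 40.078 = 40.078 g.
Weight fraction Ca = 40.078 / 232.317 = 0.1725.

17.25 mass %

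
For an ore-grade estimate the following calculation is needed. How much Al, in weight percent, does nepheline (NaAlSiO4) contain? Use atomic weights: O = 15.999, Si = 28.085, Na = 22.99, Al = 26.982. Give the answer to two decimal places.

Formula mass = 1×22.99 + 1×26.982 + 1×28.085 + 4×15.999 = 142.053 g/mol, of which 26.982 g is Al.
So Al makes up 26.982/142.053 = 0.1899 of the mass, i.e. 18.99%.

18.99 weight percent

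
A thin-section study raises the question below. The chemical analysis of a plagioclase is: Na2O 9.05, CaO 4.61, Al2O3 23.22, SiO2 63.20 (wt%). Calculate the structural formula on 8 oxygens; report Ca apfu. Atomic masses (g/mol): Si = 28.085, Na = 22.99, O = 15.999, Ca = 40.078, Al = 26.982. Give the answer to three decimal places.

Na2O (M=61.979): mol = 0.14602; Na = 0.29204, O = 0.14602.
CaO (M=56.077): mol = 0.08221; Ca = 0.08221, O = 0.08221.
Al2O3 (M=101.961): mol = 0.22773; Al = 0.45546, O = 0.68319.
SiO2 (M=60.083): mol = 1.05188; Si = 1.05188, O = 2.10376.
ΣO = 3.01518; factor = 8/ΣO = 2.65324.
Ca apfu = 0.08221 × 2.65324 = 0.218.

0.218 Ca apfu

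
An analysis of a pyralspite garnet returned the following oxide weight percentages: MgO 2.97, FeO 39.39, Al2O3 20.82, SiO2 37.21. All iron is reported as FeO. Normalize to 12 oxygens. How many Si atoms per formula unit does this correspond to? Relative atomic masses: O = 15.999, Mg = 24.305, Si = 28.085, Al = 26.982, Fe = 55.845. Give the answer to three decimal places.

3.005 Si apfu

MgO: 2.97/40.304 = 0.07369 mol → 0.07369 mol Mg, 0.07369 mol O.
FeO: 39.39/71.844 = 0.54827 mol → 0.54827 mol Fe, 0.54827 mol O.
Al2O3: 20.82/101.961 = 0.20420 mol → 0.40840 mol Al, 0.61260 mol O.
SiO2: 37.21/60.083 = 0.61931 mol → 0.61931 mol Si, 1.23862 mol O.
Total oxygen = 2.47318 mol. Normalization factor = 12/2.47318 = 4.85205.
Si per 12 O = 0.61931 × 4.85205 = 3.005.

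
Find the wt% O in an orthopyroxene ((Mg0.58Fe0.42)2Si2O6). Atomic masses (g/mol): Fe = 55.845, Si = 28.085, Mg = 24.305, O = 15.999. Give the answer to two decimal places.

Formula mass = 1.16×24.305 + 0.84×55.845 + 2×28.085 + 6×15.999 = 227.268 g/mol, of which 95.994 g is O.
So O makes up 95.994/227.268 = 0.4224 of the mass, i.e. 42.24%.

42.24 weight percent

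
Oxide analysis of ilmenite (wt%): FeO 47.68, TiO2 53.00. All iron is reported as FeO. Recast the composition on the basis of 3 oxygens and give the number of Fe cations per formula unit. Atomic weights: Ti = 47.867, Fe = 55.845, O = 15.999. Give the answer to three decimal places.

FeO: 47.68/71.844 = 0.66366 mol → 0.66366 mol Fe, 0.66366 mol O.
TiO2: 53.00/79.865 = 0.66362 mol → 0.66362 mol Ti, 1.32724 mol O.
Total oxygen = 1.99090 mol. Normalization factor = 3/1.99090 = 1.50686.
Fe per 3 O = 0.66366 × 1.50686 = 1.000.

1.000 Fe apfu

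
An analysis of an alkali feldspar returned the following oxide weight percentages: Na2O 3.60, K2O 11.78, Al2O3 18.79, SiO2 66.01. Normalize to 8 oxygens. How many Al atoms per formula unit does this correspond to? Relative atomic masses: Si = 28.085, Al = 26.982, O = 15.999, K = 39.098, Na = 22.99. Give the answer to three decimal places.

3.60 wt% Na2O ÷ 61.979 g/mol = 0.05808 mol, giving 0.11616 Na and 0.05808 O.
11.78 wt% K2O ÷ 94.195 g/mol = 0.12506 mol, giving 0.25012 K and 0.12506 O.
18.79 wt% Al2O3 ÷ 101.961 g/mol = 0.18429 mol, giving 0.36858 Al and 0.55287 O.
66.01 wt% SiO2 ÷ 60.083 g/mol = 1.09865 mol, giving 1.09865 Si and 2.19730 O.
Oxygen sums to 2.93331; scaling by 8/2.93331 = 2.72729 puts the formula on 8 O.
Al: 0.36858 × 2.72729 = 1.005 atoms per formula unit.

1.005 Al apfu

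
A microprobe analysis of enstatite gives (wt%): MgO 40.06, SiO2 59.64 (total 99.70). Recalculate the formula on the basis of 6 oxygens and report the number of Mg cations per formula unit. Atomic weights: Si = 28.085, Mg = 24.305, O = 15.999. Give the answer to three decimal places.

40.06 wt% MgO ÷ 40.304 g/mol = 0.99395 mol, giving 0.99395 Mg and 0.99395 O.
59.64 wt% SiO2 ÷ 60.083 g/mol = 0.99263 mol, giving 0.99263 Si and 1.98526 O.
Oxygen sums to 2.97921; scaling by 6/2.97921 = 2.01396 puts the formula on 6 O.
Mg: 0.99395 × 2.01396 = 2.002 atoms per formula unit.

2.002 Mg apfu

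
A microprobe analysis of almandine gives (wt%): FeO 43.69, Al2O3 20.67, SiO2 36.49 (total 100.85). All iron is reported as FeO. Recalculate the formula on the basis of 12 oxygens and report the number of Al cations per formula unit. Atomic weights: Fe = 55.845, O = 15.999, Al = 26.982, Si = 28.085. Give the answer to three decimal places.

FeO (M=71.844): mol = 0.60812; Fe = 0.60812, O = 0.60812.
Al2O3 (M=101.961): mol = 0.20272; Al = 0.40544, O = 0.60816.
SiO2 (M=60.083): mol = 0.60733; Si = 0.60733, O = 1.21466.
ΣO = 2.43094; factor = 12/ΣO = 4.93636.
Al apfu = 0.40544 × 4.93636 = 2.001.

2.001 Al apfu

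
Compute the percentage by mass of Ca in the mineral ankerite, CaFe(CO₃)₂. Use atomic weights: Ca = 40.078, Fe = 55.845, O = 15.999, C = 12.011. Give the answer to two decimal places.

Formula mass = 1×40.078 + 1×55.845 + 2×12.011 + 6×15.999 = 215.939 g/mol, of which 40.078 g is Ca.
So Ca makes up 40.078/215.939 = 0.1856 of the mass, i.e. 18.56%.

18.56 mass %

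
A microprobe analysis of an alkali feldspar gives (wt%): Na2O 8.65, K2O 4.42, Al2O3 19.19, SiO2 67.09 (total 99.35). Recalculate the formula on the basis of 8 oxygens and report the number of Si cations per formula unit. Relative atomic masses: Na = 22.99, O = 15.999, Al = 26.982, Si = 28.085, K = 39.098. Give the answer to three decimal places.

2.993 Si apfu

8.65 wt% Na2O ÷ 61.979 g/mol = 0.13956 mol, giving 0.27912 Na and 0.13956 O.
4.42 wt% K2O ÷ 94.195 g/mol = 0.04692 mol, giving 0.09384 K and 0.04692 O.
19.19 wt% Al2O3 ÷ 101.961 g/mol = 0.18821 mol, giving 0.37642 Al and 0.56463 O.
67.09 wt% SiO2 ÷ 60.083 g/mol = 1.11662 mol, giving 1.11662 Si and 2.23324 O.
Oxygen sums to 2.98435; scaling by 8/2.98435 = 2.68065 puts the formula on 8 O.
Si: 1.11662 × 2.68065 = 2.993 atoms per formula unit.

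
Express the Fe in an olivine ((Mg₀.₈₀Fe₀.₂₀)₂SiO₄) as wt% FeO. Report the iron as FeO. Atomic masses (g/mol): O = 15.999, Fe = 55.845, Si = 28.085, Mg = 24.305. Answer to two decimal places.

Molar mass of (Mg₀.₈₀Fe₀.₂₀)₂SiO₄ = 1.60*24.305 + 0.40*55.845 + 1*28.085 + 4*15.999 = 153.307 g/mol.
Each formula unit contains 0.40 Fe, equivalent to 0.40/1 = 0.4000 mol FeO.
M(FeO) = 1×55.845 + 1×15.999 = 71.844 g/mol.
Mass of FeO per formula unit = 0.4000 × 71.844 = 28.738 g.
FeO wt% = 28.738 / 153.307 × 100 = 18.75%.

18.75 wt%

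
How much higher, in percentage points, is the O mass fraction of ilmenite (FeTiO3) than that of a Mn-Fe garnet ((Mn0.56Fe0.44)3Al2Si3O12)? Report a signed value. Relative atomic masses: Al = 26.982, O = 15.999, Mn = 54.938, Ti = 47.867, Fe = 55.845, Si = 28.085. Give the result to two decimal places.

M(FeTiO3) = 151.709 g/mol, so wt% O = 47.997/151.709 × 100 = 31.64%.
M((Mn0.56Fe0.44)3Al2Si3O12) = 496.218 g/mol, so wt% O = 191.988/496.218 × 100 = 38.69%.
31.64 − 38.69 = -7.05 pp.

-7.05 percentage points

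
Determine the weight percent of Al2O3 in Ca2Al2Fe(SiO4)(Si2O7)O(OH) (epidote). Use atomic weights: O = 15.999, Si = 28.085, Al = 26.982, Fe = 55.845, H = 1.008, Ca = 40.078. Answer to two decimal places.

Formula mass = 483.215 g/mol.
2 Al → 1.0000 mol Al2O3 per formula unit; M(Al2O3) = 101.961, so Al2O3 mass = 101.961 g.
101.961/483.215 × 100 = 21.10 wt%.

21.10 wt%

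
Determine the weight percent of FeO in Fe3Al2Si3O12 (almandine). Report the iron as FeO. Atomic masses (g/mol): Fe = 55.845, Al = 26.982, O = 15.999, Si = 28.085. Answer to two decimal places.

M(Fe3Al2Si3O12) = 497.742 g/mol; M(FeO) = 71.844 g/mol.
Moles FeO per formula unit = 3 Fe ÷ 1 = 3.0000.
FeO fraction = (3.0000 × 71.844) / 497.742 = 215.532/497.742 = 0.4330.

43.30 wt%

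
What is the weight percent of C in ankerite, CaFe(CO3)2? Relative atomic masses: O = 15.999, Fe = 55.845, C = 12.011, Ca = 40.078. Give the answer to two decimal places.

Molar mass of CaFe(CO3)2: 1·40.078 + 1·55.845 + 2·12.011 + 6·15.999 = 215.939 g/mol.
Mass of C per formula unit: 2 × 12.011 = 24.022 g.
Weight fraction C = 24.022 / 215.939 = 0.1112.

11.12 weight percent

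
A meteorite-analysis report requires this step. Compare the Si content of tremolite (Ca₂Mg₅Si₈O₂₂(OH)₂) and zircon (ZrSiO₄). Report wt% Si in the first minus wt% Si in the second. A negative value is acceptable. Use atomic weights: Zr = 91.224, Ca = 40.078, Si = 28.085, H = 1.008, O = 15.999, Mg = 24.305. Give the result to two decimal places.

M(Ca₂Mg₅Si₈O₂₂(OH)₂) = 812.353 g/mol, so wt% Si = 224.680/812.353 × 100 = 27.66%.
M(ZrSiO₄) = 183.305 g/mol, so wt% Si = 28.085/183.305 × 100 = 15.32%.
27.66 − 15.32 = 12.34 pp.

12.34 percentage points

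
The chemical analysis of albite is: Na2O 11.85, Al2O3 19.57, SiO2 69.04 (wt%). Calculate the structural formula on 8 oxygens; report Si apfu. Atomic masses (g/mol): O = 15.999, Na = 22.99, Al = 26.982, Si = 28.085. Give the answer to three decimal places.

2.999 Si apfu

Na2O: 11.85/61.979 = 0.19119 mol → 0.38238 mol Na, 0.19119 mol O.
Al2O3: 19.57/101.961 = 0.19194 mol → 0.38388 mol Al, 0.57582 mol O.
SiO2: 69.04/60.083 = 1.14908 mol → 1.14908 mol Si, 2.29816 mol O.
Total oxygen = 3.06517 mol. Normalization factor = 8/3.06517 = 2.60997.
Si per 8 O = 1.14908 × 2.60997 = 2.999.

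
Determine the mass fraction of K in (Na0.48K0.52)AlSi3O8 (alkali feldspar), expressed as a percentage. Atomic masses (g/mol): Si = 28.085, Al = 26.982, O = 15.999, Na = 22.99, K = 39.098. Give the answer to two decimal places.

7.51 mass %

M((Na0.48K0.52)AlSi3O8) = 270.595 g/mol.
K contributes 0.52 × 39.098 = 20.331 g per mole.
20.331/270.595 = 0.0751 → 7.51%.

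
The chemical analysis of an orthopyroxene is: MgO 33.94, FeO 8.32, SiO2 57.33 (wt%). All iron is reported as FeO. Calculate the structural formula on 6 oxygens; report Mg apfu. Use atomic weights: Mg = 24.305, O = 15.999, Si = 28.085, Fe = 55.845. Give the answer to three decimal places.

33.94 wt% MgO ÷ 40.304 g/mol = 0.84210 mol, giving 0.84210 Mg and 0.84210 O.
8.32 wt% FeO ÷ 71.844 g/mol = 0.11581 mol, giving 0.11581 Fe and 0.11581 O.
57.33 wt% SiO2 ÷ 60.083 g/mol = 0.95418 mol, giving 0.95418 Si and 1.90836 O.
Oxygen sums to 2.86627; scaling by 6/2.86627 = 2.09331 puts the formula on 6 O.
Mg: 0.84210 × 2.09331 = 1.763 atoms per formula unit.

1.763 Mg apfu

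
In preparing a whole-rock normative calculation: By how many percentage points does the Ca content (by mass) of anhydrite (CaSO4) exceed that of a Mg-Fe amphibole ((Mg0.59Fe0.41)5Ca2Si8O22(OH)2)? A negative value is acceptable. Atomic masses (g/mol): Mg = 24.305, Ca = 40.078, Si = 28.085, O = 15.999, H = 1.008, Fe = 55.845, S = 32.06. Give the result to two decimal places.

First mineral: 40.078 g Ca in 136.134 g formula = 29.44 wt% Ca.
Second mineral: 80.156 g Ca in 877.010 g formula = 9.14 wt% Ca.
29.44% − 9.14% gives a difference of 20.30 percentage points.

20.30 percentage points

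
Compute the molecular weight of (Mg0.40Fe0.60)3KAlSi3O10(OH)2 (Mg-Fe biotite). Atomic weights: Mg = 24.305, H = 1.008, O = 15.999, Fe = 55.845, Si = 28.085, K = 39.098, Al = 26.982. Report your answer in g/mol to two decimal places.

Mg: 1.20 × 24.305 = 29.1660
Fe: 1.80 × 55.845 = 100.5210
K: 1 × 39.098 = 39.0980
Al: 1 × 26.982 = 26.9820
Si: 3 × 28.085 = 84.2550
O: 12 × 15.999 = 191.9880
H: 2 × 1.008 = 2.0160
Summing the contributions gives the formula mass.

474.03 g/mol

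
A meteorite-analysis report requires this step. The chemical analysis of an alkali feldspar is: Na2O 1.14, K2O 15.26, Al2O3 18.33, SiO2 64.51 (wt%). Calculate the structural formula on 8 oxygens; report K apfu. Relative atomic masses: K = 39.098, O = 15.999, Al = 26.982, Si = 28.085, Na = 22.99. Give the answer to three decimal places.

0.904 K apfu

Na2O (M=61.979): mol = 0.01839; Na = 0.03678, O = 0.01839.
K2O (M=94.195): mol = 0.16200; K = 0.32400, O = 0.16200.
Al2O3 (M=101.961): mol = 0.17977; Al = 0.35954, O = 0.53931.
SiO2 (M=60.083): mol = 1.07368; Si = 1.07368, O = 2.14736.
ΣO = 2.86706; factor = 8/ΣO = 2.79031.
K apfu = 0.32400 × 2.79031 = 0.904.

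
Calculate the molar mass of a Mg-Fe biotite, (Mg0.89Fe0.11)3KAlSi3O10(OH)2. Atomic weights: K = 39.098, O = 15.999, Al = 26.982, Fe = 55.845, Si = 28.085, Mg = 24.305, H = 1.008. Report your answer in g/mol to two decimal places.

427.66 g/mol

The formula mass is the sum 2.67·24.305 + 0.33·55.845 + 1·39.098 + 1·26.982 + 3·28.085 + 12·15.999 + 2·1.008.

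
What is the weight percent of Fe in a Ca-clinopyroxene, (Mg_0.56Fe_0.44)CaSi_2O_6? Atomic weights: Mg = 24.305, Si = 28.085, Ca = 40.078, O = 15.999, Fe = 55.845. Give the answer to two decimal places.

M((Mg_0.56Fe_0.44)CaSi_2O_6) = 230.425 g/mol.
Fe contributes 0.44 × 55.845 = 24.572 g per mole.
24.572/230.425 = 0.1066 → 10.66%.

10.66 weight percent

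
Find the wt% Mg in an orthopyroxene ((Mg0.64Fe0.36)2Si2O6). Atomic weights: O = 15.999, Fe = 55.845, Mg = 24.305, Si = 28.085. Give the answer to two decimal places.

Molar mass of (Mg0.64Fe0.36)2Si2O6: 1.28×24.305 + 0.72×55.845 + 2×28.085 + 6×15.999 = 223.483 g/mol.
Mass of Mg per formula unit: 1.28 × 24.305 = 31.110 g.
Weight fraction Mg = 31.110 / 223.483 = 0.1392.

13.92 weight percent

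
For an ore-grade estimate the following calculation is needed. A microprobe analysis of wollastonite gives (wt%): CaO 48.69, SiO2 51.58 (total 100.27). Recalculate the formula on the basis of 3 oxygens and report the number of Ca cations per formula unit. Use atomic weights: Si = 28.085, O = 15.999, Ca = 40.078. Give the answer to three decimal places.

48.69 wt% CaO ÷ 56.077 g/mol = 0.86827 mol, giving 0.86827 Ca and 0.86827 O.
51.58 wt% SiO2 ÷ 60.083 g/mol = 0.85848 mol, giving 0.85848 Si and 1.71696 O.
Oxygen sums to 2.58523; scaling by 3/2.58523 = 1.16044 puts the formula on 3 O.
Ca: 0.86827 × 1.16044 = 1.008 atoms per formula unit.

1.008 Ca apfu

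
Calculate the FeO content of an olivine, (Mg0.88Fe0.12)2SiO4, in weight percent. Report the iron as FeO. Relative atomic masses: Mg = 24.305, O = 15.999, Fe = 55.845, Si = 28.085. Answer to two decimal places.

M((Mg0.88Fe0.12)2SiO4) = 148.261 g/mol; M(FeO) = 71.844 g/mol.
Moles FeO per formula unit = 0.24 Fe ÷ 1 = 0.2400.
FeO fraction = (0.2400 × 71.844) / 148.261 = 17.243/148.261 = 0.1163.

11.63 wt%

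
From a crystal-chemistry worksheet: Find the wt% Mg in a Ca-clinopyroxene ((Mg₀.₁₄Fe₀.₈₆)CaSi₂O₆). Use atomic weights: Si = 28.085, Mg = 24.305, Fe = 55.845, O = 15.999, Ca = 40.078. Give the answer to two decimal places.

1.40 wt%

Formula mass = 0.14×24.305 + 0.86×55.845 + 1×40.078 + 2×28.085 + 6×15.999 = 243.671 g/mol, of which 3.403 g is Mg.
So Mg makes up 3.403/243.671 = 0.0140 of the mass, i.e. 1.40%.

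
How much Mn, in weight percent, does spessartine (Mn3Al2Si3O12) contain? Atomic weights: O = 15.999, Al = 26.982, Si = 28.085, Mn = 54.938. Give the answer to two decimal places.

33.29 weight percent

Formula mass = 3·54.938 + 2·26.982 + 3·28.085 + 12·15.999 = 495.021 g/mol, of which 164.814 g is Mn.
So Mn makes up 164.814/495.021 = 0.3329 of the mass, i.e. 33.29%.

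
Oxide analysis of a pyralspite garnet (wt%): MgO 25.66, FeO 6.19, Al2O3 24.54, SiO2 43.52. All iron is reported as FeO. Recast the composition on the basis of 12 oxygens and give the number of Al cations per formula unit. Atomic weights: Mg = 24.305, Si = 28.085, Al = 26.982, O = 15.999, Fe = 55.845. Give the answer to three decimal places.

1.996 Al apfu

MgO: 25.66/40.304 = 0.63666 mol → 0.63666 mol Mg, 0.63666 mol O.
FeO: 6.19/71.844 = 0.08616 mol → 0.08616 mol Fe, 0.08616 mol O.
Al2O3: 24.54/101.961 = 0.24068 mol → 0.48136 mol Al, 0.72204 mol O.
SiO2: 43.52/60.083 = 0.72433 mol → 0.72433 mol Si, 1.44866 mol O.
Total oxygen = 2.89352 mol. Normalization factor = 12/2.89352 = 4.14720.
Al per 12 O = 0.48136 × 4.14720 = 1.996.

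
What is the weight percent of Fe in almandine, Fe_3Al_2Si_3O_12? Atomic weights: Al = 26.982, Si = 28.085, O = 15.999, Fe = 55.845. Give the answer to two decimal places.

33.66 mass %

Formula mass = 3·55.845 + 2·26.982 + 3·28.085 + 12·15.999 = 497.742 g/mol, of which 167.535 g is Fe.
So Fe makes up 167.535/497.742 = 0.3366 of the mass, i.e. 33.66%.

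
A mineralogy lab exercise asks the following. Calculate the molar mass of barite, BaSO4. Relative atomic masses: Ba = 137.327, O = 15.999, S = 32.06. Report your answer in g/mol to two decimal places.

Ba: 1 × 137.327 = 137.3270
S: 1 × 32.06 = 32.0600
O: 4 × 15.999 = 63.9960
Summing the contributions gives the formula mass.

233.38 g/mol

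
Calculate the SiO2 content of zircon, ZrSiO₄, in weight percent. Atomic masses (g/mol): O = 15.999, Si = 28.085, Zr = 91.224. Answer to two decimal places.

32.78 wt%

Formula mass = 183.305 g/mol.
1 Si → 1.0000 mol SiO2 per formula unit; M(SiO2) = 60.083, so SiO2 mass = 60.083 g.
60.083/183.305 × 100 = 32.78 wt%.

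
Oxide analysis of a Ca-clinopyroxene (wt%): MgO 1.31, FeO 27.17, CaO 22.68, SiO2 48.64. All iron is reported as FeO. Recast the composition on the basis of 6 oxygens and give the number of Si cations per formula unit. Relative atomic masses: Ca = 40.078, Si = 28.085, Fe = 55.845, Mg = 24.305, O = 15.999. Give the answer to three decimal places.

MgO (M=40.304): mol = 0.03250; Mg = 0.03250, O = 0.03250.
FeO (M=71.844): mol = 0.37818; Fe = 0.37818, O = 0.37818.
CaO (M=56.077): mol = 0.40444; Ca = 0.40444, O = 0.40444.
SiO2 (M=60.083): mol = 0.80955; Si = 0.80955, O = 1.61910.
ΣO = 2.43422; factor = 6/ΣO = 2.46486.
Si apfu = 0.80955 × 2.46486 = 1.995.

1.995 Si apfu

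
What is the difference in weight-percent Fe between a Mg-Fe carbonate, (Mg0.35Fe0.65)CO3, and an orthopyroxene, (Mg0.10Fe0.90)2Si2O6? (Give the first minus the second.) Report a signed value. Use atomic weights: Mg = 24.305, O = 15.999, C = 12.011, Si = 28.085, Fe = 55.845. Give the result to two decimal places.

-4.40 percentage points

First mineral: 36.299 g Fe in 104.814 g formula = 34.63 wt% Fe.
Second mineral: 100.521 g Fe in 257.546 g formula = 39.03 wt% Fe.
34.63% − 39.03% gives a difference of -4.40 percentage points.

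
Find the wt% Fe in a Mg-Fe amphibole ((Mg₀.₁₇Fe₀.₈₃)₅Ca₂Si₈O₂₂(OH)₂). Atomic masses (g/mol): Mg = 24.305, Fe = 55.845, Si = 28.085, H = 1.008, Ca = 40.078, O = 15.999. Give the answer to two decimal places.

24.57 weight percent

Formula mass = 0.85*24.305 + 4.15*55.845 + 2*40.078 + 8*28.085 + 24*15.999 + 2*1.008 = 943.244 g/mol, of which 231.757 g is Fe.
So Fe makes up 231.757/943.244 = 0.2457 of the mass, i.e. 24.57%.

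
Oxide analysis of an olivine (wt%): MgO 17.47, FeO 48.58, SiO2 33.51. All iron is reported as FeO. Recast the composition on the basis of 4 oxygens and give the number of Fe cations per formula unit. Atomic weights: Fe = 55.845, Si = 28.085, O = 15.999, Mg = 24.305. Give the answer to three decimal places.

1.216 Fe apfu

17.47 wt% MgO ÷ 40.304 g/mol = 0.43346 mol, giving 0.43346 Mg and 0.43346 O.
48.58 wt% FeO ÷ 71.844 g/mol = 0.67619 mol, giving 0.67619 Fe and 0.67619 O.
33.51 wt% SiO2 ÷ 60.083 g/mol = 0.55773 mol, giving 0.55773 Si and 1.11546 O.
Oxygen sums to 2.22511; scaling by 4/2.22511 = 1.79766 puts the formula on 4 O.
Fe: 0.67619 × 1.79766 = 1.216 atoms per formula unit.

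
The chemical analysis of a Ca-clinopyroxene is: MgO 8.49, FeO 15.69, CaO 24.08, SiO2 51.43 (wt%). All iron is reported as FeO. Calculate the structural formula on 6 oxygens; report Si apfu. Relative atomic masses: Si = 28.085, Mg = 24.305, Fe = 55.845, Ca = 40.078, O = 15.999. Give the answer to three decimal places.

1.998 Si apfu

MgO: 8.49/40.304 = 0.21065 mol → 0.21065 mol Mg, 0.21065 mol O.
FeO: 15.69/71.844 = 0.21839 mol → 0.21839 mol Fe, 0.21839 mol O.
CaO: 24.08/56.077 = 0.42941 mol → 0.42941 mol Ca, 0.42941 mol O.
SiO2: 51.43/60.083 = 0.85598 mol → 0.85598 mol Si, 1.71196 mol O.
Total oxygen = 2.57041 mol. Normalization factor = 6/2.57041 = 2.33426.
Si per 6 O = 0.85598 × 2.33426 = 1.998.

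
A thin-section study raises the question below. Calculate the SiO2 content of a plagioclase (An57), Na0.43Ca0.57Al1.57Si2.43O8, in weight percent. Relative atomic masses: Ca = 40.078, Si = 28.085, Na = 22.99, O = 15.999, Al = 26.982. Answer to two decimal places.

53.81 wt%

M(Na0.43Ca0.57Al1.57Si2.43O8) = 271.330 g/mol; M(SiO2) = 60.083 g/mol.
Moles SiO2 per formula unit = 2.43 Si ÷ 1 = 2.4300.
SiO2 fraction = (2.4300 × 60.083) / 271.330 = 146.002/271.330 = 0.5381.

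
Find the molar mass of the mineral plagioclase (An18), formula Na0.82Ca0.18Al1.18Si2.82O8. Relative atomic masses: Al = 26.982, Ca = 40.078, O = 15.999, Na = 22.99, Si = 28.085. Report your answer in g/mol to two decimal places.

The formula mass is the sum 0.82×22.99 + 0.18×40.078 + 1.18×26.982 + 2.82×28.085 + 8×15.999.

265.10 g/mol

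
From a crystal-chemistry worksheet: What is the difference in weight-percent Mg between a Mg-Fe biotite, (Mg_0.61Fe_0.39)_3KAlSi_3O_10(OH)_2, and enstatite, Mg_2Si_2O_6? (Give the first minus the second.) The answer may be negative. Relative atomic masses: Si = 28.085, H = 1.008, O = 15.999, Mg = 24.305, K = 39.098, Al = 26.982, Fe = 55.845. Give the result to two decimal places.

-14.42 percentage points

Mg in (Mg_0.61Fe_0.39)_3KAlSi_3O_10(OH)_2: molar mass 454.156 g/mol; 1.83×24.305 = 44.478 g → 9.79 wt%.
Mg in Mg_2Si_2O_6: molar mass 200.774 g/mol; 2×24.305 = 48.610 g → 24.21 wt%.
Difference = 9.79 − 24.21 = -14.42 percentage points.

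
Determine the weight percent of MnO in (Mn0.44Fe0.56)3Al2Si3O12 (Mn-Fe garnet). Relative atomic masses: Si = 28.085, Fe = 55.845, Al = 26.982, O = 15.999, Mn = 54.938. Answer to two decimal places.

Formula mass = 496.545 g/mol.
1.32 Mn → 1.3200 mol MnO per formula unit; M(MnO) = 70.937, so MnO mass = 93.637 g.
93.637/496.545 × 100 = 18.86 wt%.

18.86 wt%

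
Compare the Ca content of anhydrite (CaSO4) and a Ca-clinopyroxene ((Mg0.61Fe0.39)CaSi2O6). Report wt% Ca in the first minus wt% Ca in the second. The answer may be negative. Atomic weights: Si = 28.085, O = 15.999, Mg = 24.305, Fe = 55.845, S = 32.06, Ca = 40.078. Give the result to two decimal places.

11.93 percentage points

Ca in CaSO4: molar mass 136.134 g/mol; 1×40.078 = 40.078 g → 29.44 wt%.
Ca in (Mg0.61Fe0.39)CaSi2O6: molar mass 228.848 g/mol; 1×40.078 = 40.078 g → 17.51 wt%.
Difference = 29.44 − 17.51 = 11.93 percentage points.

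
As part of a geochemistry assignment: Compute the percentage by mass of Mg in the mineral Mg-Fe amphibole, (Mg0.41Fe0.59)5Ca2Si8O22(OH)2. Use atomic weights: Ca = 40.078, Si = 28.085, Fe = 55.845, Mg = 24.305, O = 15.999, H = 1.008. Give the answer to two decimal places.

Formula mass = 2.05×24.305 + 2.95×55.845 + 2×40.078 + 8×28.085 + 24×15.999 + 2×1.008 = 905.396 g/mol, of which 49.825 g is Mg.
So Mg makes up 49.825/905.396 = 0.0550 of the mass, i.e. 5.50%.

5.50 wt%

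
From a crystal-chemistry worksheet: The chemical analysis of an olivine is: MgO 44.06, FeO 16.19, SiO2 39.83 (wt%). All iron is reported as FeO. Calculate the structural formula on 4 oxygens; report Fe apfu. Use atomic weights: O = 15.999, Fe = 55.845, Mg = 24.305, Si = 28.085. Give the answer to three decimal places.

0.341 Fe apfu

44.06 wt% MgO ÷ 40.304 g/mol = 1.09319 mol, giving 1.09319 Mg and 1.09319 O.
16.19 wt% FeO ÷ 71.844 g/mol = 0.22535 mol, giving 0.22535 Fe and 0.22535 O.
39.83 wt% SiO2 ÷ 60.083 g/mol = 0.66292 mol, giving 0.66292 Si and 1.32584 O.
Oxygen sums to 2.64438; scaling by 4/2.64438 = 1.51264 puts the formula on 4 O.
Fe: 0.22535 × 1.51264 = 0.341 atoms per formula unit.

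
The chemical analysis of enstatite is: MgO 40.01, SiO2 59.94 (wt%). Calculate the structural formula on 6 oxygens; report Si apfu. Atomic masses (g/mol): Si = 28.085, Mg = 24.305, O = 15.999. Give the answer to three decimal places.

2.003 Si apfu

40.01 wt% MgO ÷ 40.304 g/mol = 0.99271 mol, giving 0.99271 Mg and 0.99271 O.
59.94 wt% SiO2 ÷ 60.083 g/mol = 0.99762 mol, giving 0.99762 Si and 1.99524 O.
Oxygen sums to 2.98795; scaling by 6/2.98795 = 2.00807 puts the formula on 6 O.
Si: 0.99762 × 2.00807 = 2.003 atoms per formula unit.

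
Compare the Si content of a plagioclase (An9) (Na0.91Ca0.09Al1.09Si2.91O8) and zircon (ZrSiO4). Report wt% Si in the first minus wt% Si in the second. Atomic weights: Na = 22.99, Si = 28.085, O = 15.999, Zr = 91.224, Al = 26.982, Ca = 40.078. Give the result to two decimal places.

15.68 percentage points

Si in Na0.91Ca0.09Al1.09Si2.91O8: molar mass 263.658 g/mol; 2.91×28.085 = 81.727 g → 31.00 wt%.
Si in ZrSiO4: molar mass 183.305 g/mol; 1×28.085 = 28.085 g → 15.32 wt%.
Difference = 31.00 − 15.32 = 15.68 percentage points.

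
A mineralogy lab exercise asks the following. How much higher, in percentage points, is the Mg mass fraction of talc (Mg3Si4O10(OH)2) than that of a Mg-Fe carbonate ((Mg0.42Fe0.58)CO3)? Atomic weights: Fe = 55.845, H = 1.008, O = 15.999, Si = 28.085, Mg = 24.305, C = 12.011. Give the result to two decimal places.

9.28 percentage points

Mg in Mg3Si4O10(OH)2: molar mass 379.259 g/mol; 3×24.305 = 72.915 g → 19.23 wt%.
Mg in (Mg0.42Fe0.58)CO3: molar mass 102.606 g/mol; 0.42×24.305 = 10.208 g → 9.95 wt%.
Difference = 19.23 − 9.95 = 9.28 percentage points.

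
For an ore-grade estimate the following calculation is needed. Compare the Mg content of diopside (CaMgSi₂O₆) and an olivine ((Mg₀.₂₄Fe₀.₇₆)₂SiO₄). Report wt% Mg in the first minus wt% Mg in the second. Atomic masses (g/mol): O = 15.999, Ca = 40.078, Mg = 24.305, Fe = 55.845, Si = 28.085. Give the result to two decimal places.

5.04 percentage points

First mineral: 24.305 g Mg in 216.547 g formula = 11.22 wt% Mg.
Second mineral: 11.666 g Mg in 188.632 g formula = 6.18 wt% Mg.
11.22% − 6.18% gives a difference of 5.04 percentage points.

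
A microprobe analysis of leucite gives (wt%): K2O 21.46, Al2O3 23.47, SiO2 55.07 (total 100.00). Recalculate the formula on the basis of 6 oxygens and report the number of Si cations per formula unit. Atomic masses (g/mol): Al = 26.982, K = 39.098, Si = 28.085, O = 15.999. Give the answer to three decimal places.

1.999 Si apfu

21.46 wt% K2O ÷ 94.195 g/mol = 0.22783 mol, giving 0.45566 K and 0.22783 O.
23.47 wt% Al2O3 ÷ 101.961 g/mol = 0.23019 mol, giving 0.46038 Al and 0.69057 O.
55.07 wt% SiO2 ÷ 60.083 g/mol = 0.91657 mol, giving 0.91657 Si and 1.83314 O.
Oxygen sums to 2.75154; scaling by 6/2.75154 = 2.18060 puts the formula on 6 O.
Si: 0.91657 × 2.18060 = 1.999 atoms per formula unit.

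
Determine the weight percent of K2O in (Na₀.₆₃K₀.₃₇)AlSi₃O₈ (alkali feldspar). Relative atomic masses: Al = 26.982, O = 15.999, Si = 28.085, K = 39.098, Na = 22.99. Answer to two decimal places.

6.50 wt%

Molar mass of (Na₀.₆₃K₀.₃₇)AlSi₃O₈ = 0.63×22.99 + 0.37×39.098 + 1×26.982 + 3×28.085 + 8×15.999 = 268.179 g/mol.
Each formula unit contains 0.37 K, equivalent to 0.37/2 = 0.1850 mol K2O.
M(K2O) = 2×39.098 + 1×15.999 = 94.195 g/mol.
Mass of K2O per formula unit = 0.1850 × 94.195 = 17.426 g.
K2O wt% = 17.426 / 268.179 × 100 = 6.50%.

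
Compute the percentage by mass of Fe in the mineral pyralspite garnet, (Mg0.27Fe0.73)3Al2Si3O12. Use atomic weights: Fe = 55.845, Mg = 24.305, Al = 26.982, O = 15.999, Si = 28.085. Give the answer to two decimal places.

25.90 weight percent

Molar mass of (Mg0.27Fe0.73)3Al2Si3O12: 0.81*24.305 + 2.19*55.845 + 2*26.982 + 3*28.085 + 12*15.999 = 472.195 g/mol.
Mass of Fe per formula unit: 2.19 × 55.845 = 122.301 g.
Weight fraction Fe = 122.301 / 472.195 = 0.2590.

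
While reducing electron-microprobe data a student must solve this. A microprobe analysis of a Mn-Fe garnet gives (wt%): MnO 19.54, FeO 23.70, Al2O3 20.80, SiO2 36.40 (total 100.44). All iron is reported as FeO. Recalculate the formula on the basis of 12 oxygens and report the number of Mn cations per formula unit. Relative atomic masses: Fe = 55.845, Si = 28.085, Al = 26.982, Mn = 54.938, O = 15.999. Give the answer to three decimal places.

1.361 Mn apfu

19.54 wt% MnO ÷ 70.937 g/mol = 0.27546 mol, giving 0.27546 Mn and 0.27546 O.
23.70 wt% FeO ÷ 71.844 g/mol = 0.32988 mol, giving 0.32988 Fe and 0.32988 O.
20.80 wt% Al2O3 ÷ 101.961 g/mol = 0.20400 mol, giving 0.40800 Al and 0.61200 O.
36.40 wt% SiO2 ÷ 60.083 g/mol = 0.60583 mol, giving 0.60583 Si and 1.21166 O.
Oxygen sums to 2.42900; scaling by 12/2.42900 = 4.94030 puts the formula on 12 O.
Mn: 0.27546 × 4.94030 = 1.361 atoms per formula unit.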